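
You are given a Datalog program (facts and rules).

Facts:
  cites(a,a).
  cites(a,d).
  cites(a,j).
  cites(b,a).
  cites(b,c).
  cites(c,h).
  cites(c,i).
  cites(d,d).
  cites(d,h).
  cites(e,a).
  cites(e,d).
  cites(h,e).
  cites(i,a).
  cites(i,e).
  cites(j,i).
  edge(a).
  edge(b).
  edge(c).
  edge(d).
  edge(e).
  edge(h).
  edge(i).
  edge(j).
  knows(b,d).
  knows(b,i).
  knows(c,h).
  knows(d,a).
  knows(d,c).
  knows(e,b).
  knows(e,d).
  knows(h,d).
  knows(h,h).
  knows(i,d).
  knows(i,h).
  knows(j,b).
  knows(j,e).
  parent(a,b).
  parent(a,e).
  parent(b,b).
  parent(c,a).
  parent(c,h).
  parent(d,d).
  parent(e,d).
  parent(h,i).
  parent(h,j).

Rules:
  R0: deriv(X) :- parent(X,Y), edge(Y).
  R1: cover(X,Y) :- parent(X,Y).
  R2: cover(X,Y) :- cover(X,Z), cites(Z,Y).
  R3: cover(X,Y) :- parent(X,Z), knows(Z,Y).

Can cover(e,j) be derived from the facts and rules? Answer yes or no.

round 1: derive cover(a,b) via R1 from parent(a,b)
round 1: derive cover(a,e) via R1 from parent(a,e)
round 1: derive cover(b,b) via R1 from parent(b,b)
round 1: derive cover(c,a) via R1 from parent(c,a)
round 1: derive cover(c,h) via R1 from parent(c,h)
round 1: derive cover(d,d) via R1 from parent(d,d)
round 1: derive cover(e,d) via R1 from parent(e,d)
round 1: derive cover(h,i) via R1 from parent(h,i)
round 1: derive cover(h,j) via R1 from parent(h,j)
round 1: derive cover(a,d) via R3 from parent(a,b), knows(b,d)
round 1: derive cover(a,i) via R3 from parent(a,b), knows(b,i)
round 1: derive cover(b,d) via R3 from parent(b,b), knows(b,d)
round 1: derive cover(b,i) via R3 from parent(b,b), knows(b,i)
round 1: derive cover(c,d) via R3 from parent(c,h), knows(h,d)
round 1: derive cover(d,a) via R3 from parent(d,d), knows(d,a)
round 1: derive cover(d,c) via R3 from parent(d,d), knows(d,c)
round 1: derive cover(e,a) via R3 from parent(e,d), knows(d,a)
round 1: derive cover(e,c) via R3 from parent(e,d), knows(d,c)
round 1: derive cover(h,b) via R3 from parent(h,j), knows(j,b)
round 1: derive cover(h,d) via R3 from parent(h,i), knows(i,d)
round 1: derive cover(h,e) via R3 from parent(h,j), knows(j,e)
round 1: derive cover(h,h) via R3 from parent(h,i), knows(i,h)
round 2: derive cover(a,a) via R2 from cover(a,b), cites(b,a)
round 2: derive cover(a,c) via R2 from cover(a,b), cites(b,c)
round 2: derive cover(a,h) via R2 from cover(a,d), cites(d,h)
round 2: derive cover(b,a) via R2 from cover(b,b), cites(b,a)
round 2: derive cover(b,c) via R2 from cover(b,b), cites(b,c)
round 2: derive cover(b,e) via R2 from cover(b,i), cites(i,e)
round 2: derive cover(b,h) via R2 from cover(b,d), cites(d,h)
round 2: derive cover(c,e) via R2 from cover(c,h), cites(h,e)
round 2: derive cover(c,j) via R2 from cover(c,a), cites(a,j)
round 2: derive cover(d,h) via R2 from cover(d,c), cites(c,h)
round 2: derive cover(d,i) via R2 from cover(d,c), cites(c,i)
round 2: derive cover(d,j) via R2 from cover(d,a), cites(a,j)
round 2: derive cover(e,h) via R2 from cover(e,c), cites(c,h)
round 2: derive cover(e,i) via R2 from cover(e,c), cites(c,i)
round 2: derive cover(e,j) via R2 from cover(e,a), cites(a,j)
round 2: derive cover(h,a) via R2 from cover(h,b), cites(b,a)
round 2: derive cover(h,c) via R2 from cover(h,b), cites(b,c)
round 3: derive cover(a,j) via R2 from cover(a,a), cites(a,j)
round 3: derive cover(b,j) via R2 from cover(b,a), cites(a,j)
round 3: derive cover(c,i) via R2 from cover(c,j), cites(j,i)
round 3: derive cover(d,e) via R2 from cover(d,h), cites(h,e)
round 3: derive cover(e,e) via R2 from cover(e,h), cites(h,e)

yes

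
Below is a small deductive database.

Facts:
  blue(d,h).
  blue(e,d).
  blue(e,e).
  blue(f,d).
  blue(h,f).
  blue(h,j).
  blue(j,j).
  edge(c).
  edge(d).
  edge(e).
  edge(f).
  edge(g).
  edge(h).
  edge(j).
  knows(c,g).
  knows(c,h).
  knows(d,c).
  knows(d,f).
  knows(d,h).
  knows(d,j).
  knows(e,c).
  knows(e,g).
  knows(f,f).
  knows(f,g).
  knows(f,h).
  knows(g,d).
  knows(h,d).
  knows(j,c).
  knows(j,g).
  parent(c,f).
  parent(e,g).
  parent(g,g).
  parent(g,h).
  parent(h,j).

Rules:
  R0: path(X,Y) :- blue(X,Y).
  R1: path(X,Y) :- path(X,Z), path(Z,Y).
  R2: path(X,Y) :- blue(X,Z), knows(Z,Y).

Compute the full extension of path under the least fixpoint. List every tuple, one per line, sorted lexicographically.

round 1: derive path(d,h) via R0 from blue(d,h)
round 1: derive path(e,d) via R0 from blue(e,d)
round 1: derive path(e,e) via R0 from blue(e,e)
round 1: derive path(f,d) via R0 from blue(f,d)
round 1: derive path(h,f) via R0 from blue(h,f)
round 1: derive path(h,j) via R0 from blue(h,j)
round 1: derive path(j,j) via R0 from blue(j,j)
round 1: derive path(d,d) via R2 from blue(d,h), knows(h,d)
round 1: derive path(e,c) via R2 from blue(e,d), knows(d,c)
round 1: derive path(e,f) via R2 from blue(e,d), knows(d,f)
round 1: derive path(e,g) via R2 from blue(e,e), knows(e,g)
round 1: derive path(e,h) via R2 from blue(e,d), knows(d,h)
round 1: derive path(e,j) via R2 from blue(e,d), knows(d,j)
round 1: derive path(f,c) via R2 from blue(f,d), knows(d,c)
round 1: derive path(f,f) via R2 from blue(f,d), knows(d,f)
round 1: derive path(f,h) via R2 from blue(f,d), knows(d,h)
round 1: derive path(f,j) via R2 from blue(f,d), knows(d,j)
round 1: derive path(h,c) via R2 from blue(h,j), knows(j,c)
round 1: derive path(h,g) via R2 from blue(h,f), knows(f,g)
round 1: derive path(h,h) via R2 from blue(h,f), knows(f,h)
round 1: derive path(j,c) via R2 from blue(j,j), knows(j,c)
round 1: derive path(j,g) via R2 from blue(j,j), knows(j,g)
round 2: derive path(d,c) via R1 from path(d,h), path(h,c)
round 2: derive path(d,f) via R1 from path(d,h), path(h,f)
round 2: derive path(d,g) via R1 from path(d,h), path(h,g)
round 2: derive path(d,j) via R1 from path(d,h), path(h,j)
round 2: derive path(f,g) via R1 from path(f,h), path(h,g)
round 2: derive path(h,d) via R1 from path(h,f), path(f,d)

path(d,c)
path(d,d)
path(d,f)
path(d,g)
path(d,h)
path(d,j)
path(e,c)
path(e,d)
path(e,e)
path(e,f)
path(e,g)
path(e,h)
path(e,j)
path(f,c)
path(f,d)
path(f,f)
path(f,g)
path(f,h)
path(f,j)
path(h,c)
path(h,d)
path(h,f)
path(h,g)
path(h,h)
path(h,j)
path(j,c)
path(j,g)
path(j,j)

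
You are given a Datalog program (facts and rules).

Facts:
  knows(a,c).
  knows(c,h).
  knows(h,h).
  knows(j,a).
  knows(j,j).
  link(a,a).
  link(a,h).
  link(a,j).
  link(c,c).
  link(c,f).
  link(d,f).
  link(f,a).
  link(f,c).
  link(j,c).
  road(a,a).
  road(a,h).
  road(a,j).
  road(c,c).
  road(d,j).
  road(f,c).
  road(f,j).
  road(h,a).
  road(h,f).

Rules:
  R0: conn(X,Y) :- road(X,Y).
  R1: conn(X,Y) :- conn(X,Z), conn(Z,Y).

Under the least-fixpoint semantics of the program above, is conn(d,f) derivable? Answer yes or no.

no

round 1: derive conn(a,a) via R0 from road(a,a)
round 1: derive conn(a,h) via R0 from road(a,h)
round 1: derive conn(a,j) via R0 from road(a,j)
round 1: derive conn(c,c) via R0 from road(c,c)
round 1: derive conn(d,j) via R0 from road(d,j)
round 1: derive conn(f,c) via R0 from road(f,c)
round 1: derive conn(f,j) via R0 from road(f,j)
round 1: derive conn(h,a) via R0 from road(h,a)
round 1: derive conn(h,f) via R0 from road(h,f)
round 2: derive conn(a,f) via R1 from conn(a,h), conn(h,f)
round 2: derive conn(h,c) via R1 from conn(h,f), conn(f,c)
round 2: derive conn(h,h) via R1 from conn(h,a), conn(a,h)
round 2: derive conn(h,j) via R1 from conn(h,a), conn(a,j)
round 3: derive conn(a,c) via R1 from conn(a,f), conn(f,c)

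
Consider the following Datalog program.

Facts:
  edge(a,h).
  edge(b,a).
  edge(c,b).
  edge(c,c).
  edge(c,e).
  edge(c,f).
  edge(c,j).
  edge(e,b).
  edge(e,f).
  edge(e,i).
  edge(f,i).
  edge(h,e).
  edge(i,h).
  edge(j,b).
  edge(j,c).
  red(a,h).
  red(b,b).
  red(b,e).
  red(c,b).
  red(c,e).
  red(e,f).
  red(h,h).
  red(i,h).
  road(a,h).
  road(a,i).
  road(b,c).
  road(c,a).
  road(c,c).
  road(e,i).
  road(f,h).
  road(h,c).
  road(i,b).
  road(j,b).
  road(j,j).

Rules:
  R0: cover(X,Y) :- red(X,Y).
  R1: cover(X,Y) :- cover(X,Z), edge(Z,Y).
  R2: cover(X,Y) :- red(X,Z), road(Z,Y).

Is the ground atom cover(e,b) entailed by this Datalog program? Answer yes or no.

yes

round 1: derive cover(a,h) via R0 from red(a,h)
round 1: derive cover(b,b) via R0 from red(b,b)
round 1: derive cover(b,e) via R0 from red(b,e)
round 1: derive cover(c,b) via R0 from red(c,b)
round 1: derive cover(c,e) via R0 from red(c,e)
round 1: derive cover(e,f) via R0 from red(e,f)
round 1: derive cover(h,h) via R0 from red(h,h)
round 1: derive cover(i,h) via R0 from red(i,h)
round 1: derive cover(a,c) via R2 from red(a,h), road(h,c)
round 1: derive cover(b,c) via R2 from red(b,b), road(b,c)
round 1: derive cover(b,i) via R2 from red(b,e), road(e,i)
round 1: derive cover(c,c) via R2 from red(c,b), road(b,c)
round 1: derive cover(c,i) via R2 from red(c,e), road(e,i)
round 1: derive cover(e,h) via R2 from red(e,f), road(f,h)
round 1: derive cover(h,c) via R2 from red(h,h), road(h,c)
round 1: derive cover(i,c) via R2 from red(i,h), road(h,c)
round 2: derive cover(a,b) via R1 from cover(a,c), edge(c,b)
round 2: derive cover(a,e) via R1 from cover(a,c), edge(c,e)
round 2: derive cover(a,f) via R1 from cover(a,c), edge(c,f)
round 2: derive cover(a,j) via R1 from cover(a,c), edge(c,j)
round 2: derive cover(b,a) via R1 from cover(b,b), edge(b,a)
round 2: derive cover(b,f) via R1 from cover(b,c), edge(c,f)
round 2: derive cover(b,h) via R1 from cover(b,i), edge(i,h)
round 2: derive cover(b,j) via R1 from cover(b,c), edge(c,j)
round 2: derive cover(c,a) via R1 from cover(c,b), edge(b,a)
round 2: derive cover(c,f) via R1 from cover(c,c), edge(c,f)
round 2: derive cover(c,h) via R1 from cover(c,i), edge(i,h)
round 2: derive cover(c,j) via R1 from cover(c,c), edge(c,j)
round 2: derive cover(e,e) via R1 from cover(e,h), edge(h,e)
round 2: derive cover(e,i) via R1 from cover(e,f), edge(f,i)
round 2: derive cover(h,b) via R1 from cover(h,c), edge(c,b)
round 2: derive cover(h,e) via R1 from cover(h,c), edge(c,e)
round 2: derive cover(h,f) via R1 from cover(h,c), edge(c,f)
round 2: derive cover(h,j) via R1 from cover(h,c), edge(c,j)
round 2: derive cover(i,b) via R1 from cover(i,c), edge(c,b)
round 2: derive cover(i,e) via R1 from cover(i,c), edge(c,e)
round 2: derive cover(i,f) via R1 from cover(i,c), edge(c,f)
round 2: derive cover(i,j) via R1 from cover(i,c), edge(c,j)
round 3: derive cover(a,a) via R1 from cover(a,b), edge(b,a)
round 3: derive cover(a,i) via R1 from cover(a,e), edge(e,i)
round 3: derive cover(e,b) via R1 from cover(e,e), edge(e,b)
round 3: derive cover(h,a) via R1 from cover(h,b), edge(b,a)
round 3: derive cover(h,i) via R1 from cover(h,e), edge(e,i)
round 3: derive cover(i,a) via R1 from cover(i,b), edge(b,a)
round 3: derive cover(i,i) via R1 from cover(i,e), edge(e,i)
round 4: derive cover(e,a) via R1 from cover(e,b), edge(b,a)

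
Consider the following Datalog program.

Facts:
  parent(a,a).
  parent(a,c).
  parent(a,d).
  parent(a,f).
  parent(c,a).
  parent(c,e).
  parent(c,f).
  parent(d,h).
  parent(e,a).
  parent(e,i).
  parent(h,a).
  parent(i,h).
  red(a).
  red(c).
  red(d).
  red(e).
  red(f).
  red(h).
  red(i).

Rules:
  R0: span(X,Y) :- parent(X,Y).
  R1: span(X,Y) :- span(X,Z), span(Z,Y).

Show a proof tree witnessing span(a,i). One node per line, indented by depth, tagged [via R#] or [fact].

span(a,i)  [via R1]
  span(a,c)  [via R0]
    parent(a,c)  [fact]
  span(c,i)  [via R1]
    span(c,e)  [via R0]
      parent(c,e)  [fact]
    span(e,i)  [via R0]
      parent(e,i)  [fact]

round 1: derive span(a,a) via R0 from parent(a,a)
round 1: derive span(a,c) via R0 from parent(a,c)
round 1: derive span(a,d) via R0 from parent(a,d)
round 1: derive span(a,f) via R0 from parent(a,f)
round 1: derive span(c,a) via R0 from parent(c,a)
round 1: derive span(c,e) via R0 from parent(c,e)
round 1: derive span(c,f) via R0 from parent(c,f)
round 1: derive span(d,h) via R0 from parent(d,h)
round 1: derive span(e,a) via R0 from parent(e,a)
round 1: derive span(e,i) via R0 from parent(e,i)
round 1: derive span(h,a) via R0 from parent(h,a)
round 1: derive span(i,h) via R0 from parent(i,h)
round 2: derive span(a,e) via R1 from span(a,c), span(c,e)
round 2: derive span(a,h) via R1 from span(a,d), span(d,h)
round 2: derive span(c,c) via R1 from span(c,a), span(a,c)
round 2: derive span(c,d) via R1 from span(c,a), span(a,d)
round 2: derive span(c,i) via R1 from span(c,e), span(e,i)
round 2: derive span(d,a) via R1 from span(d,h), span(h,a)
round 2: derive span(e,c) via R1 from span(e,a), span(a,c)
round 2: derive span(e,d) via R1 from span(e,a), span(a,d)
round 2: derive span(e,f) via R1 from span(e,a), span(a,f)
round 2: derive span(e,h) via R1 from span(e,i), span(i,h)
round 2: derive span(h,c) via R1 from span(h,a), span(a,c)
round 2: derive span(h,d) via R1 from span(h,a), span(a,d)
round 2: derive span(h,f) via R1 from span(h,a), span(a,f)
round 2: derive span(i,a) via R1 from span(i,h), span(h,a)
round 3: derive span(a,i) via R1 from span(a,c), span(c,i)
round 3: derive span(c,h) via R1 from span(c,a), span(a,h)
round 3: derive span(d,c) via R1 from span(d,a), span(a,c)
round 3: derive span(d,d) via R1 from span(d,a), span(a,d)
round 3: derive span(d,e) via R1 from span(d,a), span(a,e)
round 3: derive span(d,f) via R1 from span(d,a), span(a,f)
round 3: derive span(e,e) via R1 from span(e,a), span(a,e)
round 3: derive span(h,e) via R1 from span(h,a), span(a,e)
round 3: derive span(h,h) via R1 from span(h,a), span(a,h)
round 3: derive span(h,i) via R1 from span(h,c), span(c,i)
round 3: derive span(i,c) via R1 from span(i,a), span(a,c)
round 3: derive span(i,d) via R1 from span(i,a), span(a,d)
round 3: derive span(i,e) via R1 from span(i,a), span(a,e)
round 3: derive span(i,f) via R1 from span(i,a), span(a,f)
round 4: derive span(d,i) via R1 from span(d,a), span(a,i)
round 4: derive span(i,i) via R1 from span(i,a), span(a,i)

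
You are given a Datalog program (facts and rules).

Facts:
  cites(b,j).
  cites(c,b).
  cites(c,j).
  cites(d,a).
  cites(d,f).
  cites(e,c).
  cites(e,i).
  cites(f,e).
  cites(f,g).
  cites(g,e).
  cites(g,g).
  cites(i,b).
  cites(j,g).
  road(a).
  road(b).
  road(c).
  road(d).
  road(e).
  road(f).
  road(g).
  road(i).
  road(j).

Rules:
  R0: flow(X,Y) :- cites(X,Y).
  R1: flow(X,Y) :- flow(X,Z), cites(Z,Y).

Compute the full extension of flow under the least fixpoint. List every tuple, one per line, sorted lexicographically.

flow(b,b)
flow(b,c)
flow(b,e)
flow(b,g)
flow(b,i)
flow(b,j)
flow(c,b)
flow(c,c)
flow(c,e)
flow(c,g)
flow(c,i)
flow(c,j)
flow(d,a)
flow(d,b)
flow(d,c)
flow(d,e)
flow(d,f)
flow(d,g)
flow(d,i)
flow(d,j)
flow(e,b)
flow(e,c)
flow(e,e)
flow(e,g)
flow(e,i)
flow(e,j)
flow(f,b)
flow(f,c)
flow(f,e)
flow(f,g)
flow(f,i)
flow(f,j)
flow(g,b)
flow(g,c)
flow(g,e)
flow(g,g)
flow(g,i)
flow(g,j)
flow(i,b)
flow(i,c)
flow(i,e)
flow(i,g)
flow(i,i)
flow(i,j)
flow(j,b)
flow(j,c)
flow(j,e)
flow(j,g)
flow(j,i)
flow(j,j)

round 1: derive flow(b,j) via R0 from cites(b,j)
round 1: derive flow(c,b) via R0 from cites(c,b)
round 1: derive flow(c,j) via R0 from cites(c,j)
round 1: derive flow(d,a) via R0 from cites(d,a)
round 1: derive flow(d,f) via R0 from cites(d,f)
round 1: derive flow(e,c) via R0 from cites(e,c)
round 1: derive flow(e,i) via R0 from cites(e,i)
round 1: derive flow(f,e) via R0 from cites(f,e)
round 1: derive flow(f,g) via R0 from cites(f,g)
round 1: derive flow(g,e) via R0 from cites(g,e)
round 1: derive flow(g,g) via R0 from cites(g,g)
round 1: derive flow(i,b) via R0 from cites(i,b)
round 1: derive flow(j,g) via R0 from cites(j,g)
round 2: derive flow(b,g) via R1 from flow(b,j), cites(j,g)
round 2: derive flow(c,g) via R1 from flow(c,j), cites(j,g)
round 2: derive flow(d,e) via R1 from flow(d,f), cites(f,e)
round 2: derive flow(d,g) via R1 from flow(d,f), cites(f,g)
round 2: derive flow(e,b) via R1 from flow(e,c), cites(c,b)
round 2: derive flow(e,j) via R1 from flow(e,c), cites(c,j)
round 2: derive flow(f,c) via R1 from flow(f,e), cites(e,c)
round 2: derive flow(f,i) via R1 from flow(f,e), cites(e,i)
round 2: derive flow(g,c) via R1 from flow(g,e), cites(e,c)
round 2: derive flow(g,i) via R1 from flow(g,e), cites(e,i)
round 2: derive flow(i,j) via R1 from flow(i,b), cites(b,j)
round 2: derive flow(j,e) via R1 from flow(j,g), cites(g,e)
round 3: derive flow(b,e) via R1 from flow(b,g), cites(g,e)
round 3: derive flow(c,e) via R1 from flow(c,g), cites(g,e)
round 3: derive flow(d,c) via R1 from flow(d,e), cites(e,c)
round 3: derive flow(d,i) via R1 from flow(d,e), cites(e,i)
round 3: derive flow(e,g) via R1 from flow(e,j), cites(j,g)
round 3: derive flow(f,b) via R1 from flow(f,c), cites(c,b)
round 3: derive flow(f,j) via R1 from flow(f,c), cites(c,j)
round 3: derive flow(g,b) via R1 from flow(g,c), cites(c,b)
round 3: derive flow(g,j) via R1 from flow(g,c), cites(c,j)
round 3: derive flow(i,g) via R1 from flow(i,j), cites(j,g)
round 3: derive flow(j,c) via R1 from flow(j,e), cites(e,c)
round 3: derive flow(j,i) via R1 from flow(j,e), cites(e,i)
round 4: derive flow(b,c) via R1 from flow(b,e), cites(e,c)
round 4: derive flow(b,i) via R1 from flow(b,e), cites(e,i)
round 4: derive flow(c,c) via R1 from flow(c,e), cites(e,c)
round 4: derive flow(c,i) via R1 from flow(c,e), cites(e,i)
round 4: derive flow(d,b) via R1 from flow(d,c), cites(c,b)
round 4: derive flow(d,j) via R1 from flow(d,c), cites(c,j)
round 4: derive flow(e,e) via R1 from flow(e,g), cites(g,e)
round 4: derive flow(i,e) via R1 from flow(i,g), cites(g,e)
round 4: derive flow(j,b) via R1 from flow(j,c), cites(c,b)
round 4: derive flow(j,j) via R1 from flow(j,c), cites(c,j)
round 5: derive flow(b,b) via R1 from flow(b,c), cites(c,b)
round 5: derive flow(i,c) via R1 from flow(i,e), cites(e,c)
round 5: derive flow(i,i) via R1 from flow(i,e), cites(e,i)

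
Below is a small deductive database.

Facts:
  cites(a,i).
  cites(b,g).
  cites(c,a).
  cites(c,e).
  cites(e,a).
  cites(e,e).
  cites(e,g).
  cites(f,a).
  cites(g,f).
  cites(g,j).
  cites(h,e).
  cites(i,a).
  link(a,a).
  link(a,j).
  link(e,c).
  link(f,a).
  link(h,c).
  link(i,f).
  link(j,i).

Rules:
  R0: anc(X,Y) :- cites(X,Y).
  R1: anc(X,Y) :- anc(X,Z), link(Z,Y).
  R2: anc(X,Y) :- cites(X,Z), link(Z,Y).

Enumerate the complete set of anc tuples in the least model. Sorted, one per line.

round 1: derive anc(a,i) via R0 from cites(a,i)
round 1: derive anc(b,g) via R0 from cites(b,g)
round 1: derive anc(c,a) via R0 from cites(c,a)
round 1: derive anc(c,e) via R0 from cites(c,e)
round 1: derive anc(e,a) via R0 from cites(e,a)
round 1: derive anc(e,e) via R0 from cites(e,e)
round 1: derive anc(e,g) via R0 from cites(e,g)
round 1: derive anc(f,a) via R0 from cites(f,a)
round 1: derive anc(g,f) via R0 from cites(g,f)
round 1: derive anc(g,j) via R0 from cites(g,j)
round 1: derive anc(h,e) via R0 from cites(h,e)
round 1: derive anc(i,a) via R0 from cites(i,a)
round 1: derive anc(a,f) via R2 from cites(a,i), link(i,f)
round 1: derive anc(c,c) via R2 from cites(c,e), link(e,c)
round 1: derive anc(c,j) via R2 from cites(c,a), link(a,j)
round 1: derive anc(e,c) via R2 from cites(e,e), link(e,c)
round 1: derive anc(e,j) via R2 from cites(e,a), link(a,j)
round 1: derive anc(f,j) via R2 from cites(f,a), link(a,j)
round 1: derive anc(g,a) via R2 from cites(g,f), link(f,a)
round 1: derive anc(g,i) via R2 from cites(g,j), link(j,i)
round 1: derive anc(h,c) via R2 from cites(h,e), link(e,c)
round 1: derive anc(i,j) via R2 from cites(i,a), link(a,j)
round 2: derive anc(a,a) via R1 from anc(a,f), link(f,a)
round 2: derive anc(c,i) via R1 from anc(c,j), link(j,i)
round 2: derive anc(e,i) via R1 from anc(e,j), link(j,i)
round 2: derive anc(f,i) via R1 from anc(f,j), link(j,i)
round 2: derive anc(i,i) via R1 from anc(i,j), link(j,i)
round 3: derive anc(a,j) via R1 from anc(a,a), link(a,j)
round 3: derive anc(c,f) via R1 from anc(c,i), link(i,f)
round 3: derive anc(e,f) via R1 from anc(e,i), link(i,f)
round 3: derive anc(f,f) via R1 from anc(f,i), link(i,f)
round 3: derive anc(i,f) via R1 from anc(i,i), link(i,f)

anc(a,a)
anc(a,f)
anc(a,i)
anc(a,j)
anc(b,g)
anc(c,a)
anc(c,c)
anc(c,e)
anc(c,f)
anc(c,i)
anc(c,j)
anc(e,a)
anc(e,c)
anc(e,e)
anc(e,f)
anc(e,g)
anc(e,i)
anc(e,j)
anc(f,a)
anc(f,f)
anc(f,i)
anc(f,j)
anc(g,a)
anc(g,f)
anc(g,i)
anc(g,j)
anc(h,c)
anc(h,e)
anc(i,a)
anc(i,f)
anc(i,i)
anc(i,j)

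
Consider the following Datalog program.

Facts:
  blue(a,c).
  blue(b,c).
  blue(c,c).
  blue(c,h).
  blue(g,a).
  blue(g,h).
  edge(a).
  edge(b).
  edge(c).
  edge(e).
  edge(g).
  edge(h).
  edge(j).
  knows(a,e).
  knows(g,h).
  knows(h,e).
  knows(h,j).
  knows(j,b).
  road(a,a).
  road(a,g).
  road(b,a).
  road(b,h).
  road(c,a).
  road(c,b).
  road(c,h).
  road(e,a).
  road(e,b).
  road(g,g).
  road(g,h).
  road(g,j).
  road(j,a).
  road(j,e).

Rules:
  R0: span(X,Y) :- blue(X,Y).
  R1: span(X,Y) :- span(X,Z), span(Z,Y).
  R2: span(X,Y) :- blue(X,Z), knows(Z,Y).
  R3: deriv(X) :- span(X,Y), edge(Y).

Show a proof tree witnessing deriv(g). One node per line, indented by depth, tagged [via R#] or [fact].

deriv(g)  [via R3]
  span(g,a)  [via R0]
    blue(g,a)  [fact]
  edge(a)  [fact]

round 1: derive span(a,c) via R0 from blue(a,c)
round 1: derive span(b,c) via R0 from blue(b,c)
round 1: derive span(c,c) via R0 from blue(c,c)
round 1: derive span(c,h) via R0 from blue(c,h)
round 1: derive span(g,a) via R0 from blue(g,a)
round 1: derive span(g,h) via R0 from blue(g,h)
round 1: derive span(c,e) via R2 from blue(c,h), knows(h,e)
round 1: derive span(c,j) via R2 from blue(c,h), knows(h,j)
round 1: derive span(g,e) via R2 from blue(g,a), knows(a,e)
round 1: derive span(g,j) via R2 from blue(g,h), knows(h,j)
round 2: derive span(a,e) via R1 from span(a,c), span(c,e)
round 2: derive span(a,h) via R1 from span(a,c), span(c,h)
round 2: derive span(a,j) via R1 from span(a,c), span(c,j)
round 2: derive span(b,e) via R1 from span(b,c), span(c,e)
round 2: derive span(b,h) via R1 from span(b,c), span(c,h)
round 2: derive span(b,j) via R1 from span(b,c), span(c,j)
round 2: derive span(g,c) via R1 from span(g,a), span(a,c)
round 2: derive deriv(a) via R3 from span(a,c), edge(c)
round 2: derive deriv(b) via R3 from span(b,c), edge(c)
round 2: derive deriv(c) via R3 from span(c,c), edge(c)
round 2: derive deriv(g) via R3 from span(g,a), edge(a)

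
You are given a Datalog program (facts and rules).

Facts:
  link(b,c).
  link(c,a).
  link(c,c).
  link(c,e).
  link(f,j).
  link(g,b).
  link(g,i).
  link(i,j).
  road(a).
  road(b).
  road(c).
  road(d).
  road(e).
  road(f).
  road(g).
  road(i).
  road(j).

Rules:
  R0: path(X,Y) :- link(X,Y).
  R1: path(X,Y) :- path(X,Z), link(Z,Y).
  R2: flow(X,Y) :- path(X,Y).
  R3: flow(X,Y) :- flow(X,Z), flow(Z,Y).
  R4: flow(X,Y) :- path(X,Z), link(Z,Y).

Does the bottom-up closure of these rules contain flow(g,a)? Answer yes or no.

round 1: derive path(b,c) via R0 from link(b,c)
round 1: derive path(c,a) via R0 from link(c,a)
round 1: derive path(c,c) via R0 from link(c,c)
round 1: derive path(c,e) via R0 from link(c,e)
round 1: derive path(f,j) via R0 from link(f,j)
round 1: derive path(g,b) via R0 from link(g,b)
round 1: derive path(g,i) via R0 from link(g,i)
round 1: derive path(i,j) via R0 from link(i,j)
round 2: derive path(b,a) via R1 from path(b,c), link(c,a)
round 2: derive path(b,e) via R1 from path(b,c), link(c,e)
round 2: derive path(g,c) via R1 from path(g,b), link(b,c)
round 2: derive path(g,j) via R1 from path(g,i), link(i,j)
round 2: derive flow(b,c) via R2 from path(b,c)
round 2: derive flow(c,a) via R2 from path(c,a)
round 2: derive flow(c,c) via R2 from path(c,c)
round 2: derive flow(c,e) via R2 from path(c,e)
round 2: derive flow(f,j) via R2 from path(f,j)
round 2: derive flow(g,b) via R2 from path(g,b)
round 2: derive flow(g,i) via R2 from path(g,i)
round 2: derive flow(i,j) via R2 from path(i,j)
round 2: derive flow(b,a) via R4 from path(b,c), link(c,a)
round 2: derive flow(b,e) via R4 from path(b,c), link(c,e)
round 2: derive flow(g,c) via R4 from path(g,b), link(b,c)
round 2: derive flow(g,j) via R4 from path(g,i), link(i,j)
round 3: derive path(g,a) via R1 from path(g,c), link(c,a)
round 3: derive path(g,e) via R1 from path(g,c), link(c,e)
round 3: derive flow(g,a) via R3 from flow(g,b), flow(b,a)
round 3: derive flow(g,e) via R3 from flow(g,b), flow(b,e)

yes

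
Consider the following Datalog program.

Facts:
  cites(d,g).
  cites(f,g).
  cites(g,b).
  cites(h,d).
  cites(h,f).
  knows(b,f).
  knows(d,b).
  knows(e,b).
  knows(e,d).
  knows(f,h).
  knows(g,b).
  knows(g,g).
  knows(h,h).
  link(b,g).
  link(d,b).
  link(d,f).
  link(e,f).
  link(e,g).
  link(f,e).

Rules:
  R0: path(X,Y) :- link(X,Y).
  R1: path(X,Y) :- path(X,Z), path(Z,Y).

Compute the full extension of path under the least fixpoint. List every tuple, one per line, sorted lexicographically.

round 1: derive path(b,g) via R0 from link(b,g)
round 1: derive path(d,b) via R0 from link(d,b)
round 1: derive path(d,f) via R0 from link(d,f)
round 1: derive path(e,f) via R0 from link(e,f)
round 1: derive path(e,g) via R0 from link(e,g)
round 1: derive path(f,e) via R0 from link(f,e)
round 2: derive path(d,e) via R1 from path(d,f), path(f,e)
round 2: derive path(d,g) via R1 from path(d,b), path(b,g)
round 2: derive path(e,e) via R1 from path(e,f), path(f,e)
round 2: derive path(f,f) via R1 from path(f,e), path(e,f)
round 2: derive path(f,g) via R1 from path(f,e), path(e,g)

path(b,g)
path(d,b)
path(d,e)
path(d,f)
path(d,g)
path(e,e)
path(e,f)
path(e,g)
path(f,e)
path(f,f)
path(f,g)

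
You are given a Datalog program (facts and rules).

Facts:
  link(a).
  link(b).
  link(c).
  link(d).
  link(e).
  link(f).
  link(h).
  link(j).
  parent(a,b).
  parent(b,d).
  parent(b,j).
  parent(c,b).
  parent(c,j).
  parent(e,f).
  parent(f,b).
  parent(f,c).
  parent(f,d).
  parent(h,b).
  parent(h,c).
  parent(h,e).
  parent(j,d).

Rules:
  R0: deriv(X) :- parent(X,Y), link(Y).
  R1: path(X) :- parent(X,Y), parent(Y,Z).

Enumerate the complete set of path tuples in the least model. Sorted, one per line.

path(a)
path(b)
path(c)
path(e)
path(f)
path(h)

round 1: derive path(a) via R1 from parent(a,b), parent(b,d)
round 1: derive path(b) via R1 from parent(b,j), parent(j,d)
round 1: derive path(c) via R1 from parent(c,b), parent(b,d)
round 1: derive path(e) via R1 from parent(e,f), parent(f,b)
round 1: derive path(f) via R1 from parent(f,b), parent(b,d)
round 1: derive path(h) via R1 from parent(h,b), parent(b,d)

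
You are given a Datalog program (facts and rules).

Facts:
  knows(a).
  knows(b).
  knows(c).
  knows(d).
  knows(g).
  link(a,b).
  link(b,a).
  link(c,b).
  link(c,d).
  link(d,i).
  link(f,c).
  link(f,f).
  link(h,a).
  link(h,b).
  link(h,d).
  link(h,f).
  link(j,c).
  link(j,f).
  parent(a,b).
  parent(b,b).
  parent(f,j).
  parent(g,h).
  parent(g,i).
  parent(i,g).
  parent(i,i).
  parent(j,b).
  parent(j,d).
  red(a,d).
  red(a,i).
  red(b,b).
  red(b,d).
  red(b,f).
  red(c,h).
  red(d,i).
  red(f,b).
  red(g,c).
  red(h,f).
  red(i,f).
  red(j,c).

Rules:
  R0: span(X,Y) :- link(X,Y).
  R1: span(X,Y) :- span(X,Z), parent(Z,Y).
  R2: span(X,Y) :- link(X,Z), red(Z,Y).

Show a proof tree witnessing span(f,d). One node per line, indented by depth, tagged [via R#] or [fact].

span(f,d)  [via R1]
  span(f,j)  [via R1]
    span(f,f)  [via R0]
      link(f,f)  [fact]
    parent(f,j)  [fact]
  parent(j,d)  [fact]

round 1: derive span(a,b) via R0 from link(a,b)
round 1: derive span(b,a) via R0 from link(b,a)
round 1: derive span(c,b) via R0 from link(c,b)
round 1: derive span(c,d) via R0 from link(c,d)
round 1: derive span(d,i) via R0 from link(d,i)
round 1: derive span(f,c) via R0 from link(f,c)
round 1: derive span(f,f) via R0 from link(f,f)
round 1: derive span(h,a) via R0 from link(h,a)
round 1: derive span(h,b) via R0 from link(h,b)
round 1: derive span(h,d) via R0 from link(h,d)
round 1: derive span(h,f) via R0 from link(h,f)
round 1: derive span(j,c) via R0 from link(j,c)
round 1: derive span(j,f) via R0 from link(j,f)
round 1: derive span(a,d) via R2 from link(a,b), red(b,d)
round 1: derive span(a,f) via R2 from link(a,b), red(b,f)
round 1: derive span(b,d) via R2 from link(b,a), red(a,d)
round 1: derive span(b,i) via R2 from link(b,a), red(a,i)
round 1: derive span(c,f) via R2 from link(c,b), red(b,f)
round 1: derive span(c,i) via R2 from link(c,d), red(d,i)
round 1: derive span(d,f) via R2 from link(d,i), red(i,f)
round 1: derive span(f,b) via R2 from link(f,f), red(f,b)
round 1: derive span(f,h) via R2 from link(f,c), red(c,h)
round 1: derive span(h,i) via R2 from link(h,a), red(a,i)
round 1: derive span(j,b) via R2 from link(j,f), red(f,b)
round 1: derive span(j,h) via R2 from link(j,c), red(c,h)
round 2: derive span(a,j) via R1 from span(a,f), parent(f,j)
round 2: derive span(b,b) via R1 from span(b,a), parent(a,b)
round 2: derive span(b,g) via R1 from span(b,i), parent(i,g)
round 2: derive span(c,g) via R1 from span(c,i), parent(i,g)
round 2: derive span(c,j) via R1 from span(c,f), parent(f,j)
round 2: derive span(d,g) via R1 from span(d,i), parent(i,g)
round 2: derive span(d,j) via R1 from span(d,f), parent(f,j)
round 2: derive span(f,j) via R1 from span(f,f), parent(f,j)
round 2: derive span(h,g) via R1 from span(h,i), parent(i,g)
round 2: derive span(h,j) via R1 from span(h,f), parent(f,j)
round 2: derive span(j,j) via R1 from span(j,f), parent(f,j)
round 3: derive span(b,h) via R1 from span(b,g), parent(g,h)
round 3: derive span(c,h) via R1 from span(c,g), parent(g,h)
round 3: derive span(d,b) via R1 from span(d,j), parent(j,b)
round 3: derive span(d,d) via R1 from span(d,j), parent(j,d)
round 3: derive span(d,h) via R1 from span(d,g), parent(g,h)
round 3: derive span(f,d) via R1 from span(f,j), parent(j,d)
round 3: derive span(h,h) via R1 from span(h,g), parent(g,h)
round 3: derive span(j,d) via R1 from span(j,j), parent(j,d)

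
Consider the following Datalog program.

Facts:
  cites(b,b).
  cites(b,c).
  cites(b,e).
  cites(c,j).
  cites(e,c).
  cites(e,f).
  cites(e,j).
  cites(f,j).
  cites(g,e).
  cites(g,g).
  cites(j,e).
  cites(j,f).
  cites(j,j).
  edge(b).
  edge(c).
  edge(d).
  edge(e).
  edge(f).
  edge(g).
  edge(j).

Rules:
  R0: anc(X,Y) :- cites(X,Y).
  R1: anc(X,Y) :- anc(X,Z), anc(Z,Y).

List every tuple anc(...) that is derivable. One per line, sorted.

anc(b,b)
anc(b,c)
anc(b,e)
anc(b,f)
anc(b,j)
anc(c,c)
anc(c,e)
anc(c,f)
anc(c,j)
anc(e,c)
anc(e,e)
anc(e,f)
anc(e,j)
anc(f,c)
anc(f,e)
anc(f,f)
anc(f,j)
anc(g,c)
anc(g,e)
anc(g,f)
anc(g,g)
anc(g,j)
anc(j,c)
anc(j,e)
anc(j,f)
anc(j,j)

round 1: derive anc(b,b) via R0 from cites(b,b)
round 1: derive anc(b,c) via R0 from cites(b,c)
round 1: derive anc(b,e) via R0 from cites(b,e)
round 1: derive anc(c,j) via R0 from cites(c,j)
round 1: derive anc(e,c) via R0 from cites(e,c)
round 1: derive anc(e,f) via R0 from cites(e,f)
round 1: derive anc(e,j) via R0 from cites(e,j)
round 1: derive anc(f,j) via R0 from cites(f,j)
round 1: derive anc(g,e) via R0 from cites(g,e)
round 1: derive anc(g,g) via R0 from cites(g,g)
round 1: derive anc(j,e) via R0 from cites(j,e)
round 1: derive anc(j,f) via R0 from cites(j,f)
round 1: derive anc(j,j) via R0 from cites(j,j)
round 2: derive anc(b,f) via R1 from anc(b,e), anc(e,f)
round 2: derive anc(b,j) via R1 from anc(b,c), anc(c,j)
round 2: derive anc(c,e) via R1 from anc(c,j), anc(j,e)
round 2: derive anc(c,f) via R1 from anc(c,j), anc(j,f)
round 2: derive anc(e,e) via R1 from anc(e,j), anc(j,e)
round 2: derive anc(f,e) via R1 from anc(f,j), anc(j,e)
round 2: derive anc(f,f) via R1 from anc(f,j), anc(j,f)
round 2: derive anc(g,c) via R1 from anc(g,e), anc(e,c)
round 2: derive anc(g,f) via R1 from anc(g,e), anc(e,f)
round 2: derive anc(g,j) via R1 from anc(g,e), anc(e,j)
round 2: derive anc(j,c) via R1 from anc(j,e), anc(e,c)
round 3: derive anc(c,c) via R1 from anc(c,e), anc(e,c)
round 3: derive anc(f,c) via R1 from anc(f,e), anc(e,c)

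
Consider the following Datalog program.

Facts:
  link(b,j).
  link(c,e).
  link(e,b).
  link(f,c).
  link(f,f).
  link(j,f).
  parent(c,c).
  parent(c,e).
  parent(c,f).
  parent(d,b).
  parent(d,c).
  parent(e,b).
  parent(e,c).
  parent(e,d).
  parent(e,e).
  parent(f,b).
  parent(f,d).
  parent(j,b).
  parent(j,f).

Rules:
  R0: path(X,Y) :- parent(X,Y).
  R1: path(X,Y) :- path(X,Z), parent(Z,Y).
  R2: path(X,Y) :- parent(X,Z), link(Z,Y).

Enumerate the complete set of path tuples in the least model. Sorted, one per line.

path(c,b)
path(c,c)
path(c,d)
path(c,e)
path(c,f)
path(d,b)
path(d,c)
path(d,d)
path(d,e)
path(d,f)
path(d,j)
path(e,b)
path(e,c)
path(e,d)
path(e,e)
path(e,f)
path(e,j)
path(f,b)
path(f,c)
path(f,d)
path(f,e)
path(f,f)
path(f,j)
path(j,b)
path(j,c)
path(j,d)
path(j,e)
path(j,f)
path(j,j)

round 1: derive path(c,c) via R0 from parent(c,c)
round 1: derive path(c,e) via R0 from parent(c,e)
round 1: derive path(c,f) via R0 from parent(c,f)
round 1: derive path(d,b) via R0 from parent(d,b)
round 1: derive path(d,c) via R0 from parent(d,c)
round 1: derive path(e,b) via R0 from parent(e,b)
round 1: derive path(e,c) via R0 from parent(e,c)
round 1: derive path(e,d) via R0 from parent(e,d)
round 1: derive path(e,e) via R0 from parent(e,e)
round 1: derive path(f,b) via R0 from parent(f,b)
round 1: derive path(f,d) via R0 from parent(f,d)
round 1: derive path(j,b) via R0 from parent(j,b)
round 1: derive path(j,f) via R0 from parent(j,f)
round 1: derive path(c,b) via R2 from parent(c,e), link(e,b)
round 1: derive path(d,e) via R2 from parent(d,c), link(c,e)
round 1: derive path(d,j) via R2 from parent(d,b), link(b,j)
round 1: derive path(e,j) via R2 from parent(e,b), link(b,j)
round 1: derive path(f,j) via R2 from parent(f,b), link(b,j)
round 1: derive path(j,c) via R2 from parent(j,f), link(f,c)
round 1: derive path(j,j) via R2 from parent(j,b), link(b,j)
round 2: derive path(c,d) via R1 from path(c,e), parent(e,d)
round 2: derive path(d,d) via R1 from path(d,e), parent(e,d)
round 2: derive path(d,f) via R1 from path(d,c), parent(c,f)
round 2: derive path(e,f) via R1 from path(e,c), parent(c,f)
round 2: derive path(f,c) via R1 from path(f,d), parent(d,c)
round 2: derive path(f,f) via R1 from path(f,j), parent(j,f)
round 2: derive path(j,d) via R1 from path(j,f), parent(f,d)
round 2: derive path(j,e) via R1 from path(j,c), parent(c,e)
round 3: derive path(f,e) via R1 from path(f,c), parent(c,e)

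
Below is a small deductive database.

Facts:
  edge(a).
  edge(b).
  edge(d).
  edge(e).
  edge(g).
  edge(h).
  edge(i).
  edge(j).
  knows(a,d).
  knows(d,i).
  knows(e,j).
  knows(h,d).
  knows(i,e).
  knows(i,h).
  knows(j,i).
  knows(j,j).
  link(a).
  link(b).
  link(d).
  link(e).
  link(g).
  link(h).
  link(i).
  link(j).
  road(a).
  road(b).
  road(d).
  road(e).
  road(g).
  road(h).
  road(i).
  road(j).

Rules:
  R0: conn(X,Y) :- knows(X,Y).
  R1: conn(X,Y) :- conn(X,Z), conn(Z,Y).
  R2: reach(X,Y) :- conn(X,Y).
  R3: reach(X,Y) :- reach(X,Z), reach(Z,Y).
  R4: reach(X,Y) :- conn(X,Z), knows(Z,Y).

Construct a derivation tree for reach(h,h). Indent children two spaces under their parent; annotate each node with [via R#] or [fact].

round 1: derive conn(a,d) via R0 from knows(a,d)
round 1: derive conn(d,i) via R0 from knows(d,i)
round 1: derive conn(e,j) via R0 from knows(e,j)
round 1: derive conn(h,d) via R0 from knows(h,d)
round 1: derive conn(i,e) via R0 from knows(i,e)
round 1: derive conn(i,h) via R0 from knows(i,h)
round 1: derive conn(j,i) via R0 from knows(j,i)
round 1: derive conn(j,j) via R0 from knows(j,j)
round 2: derive conn(a,i) via R1 from conn(a,d), conn(d,i)
round 2: derive conn(d,e) via R1 from conn(d,i), conn(i,e)
round 2: derive conn(d,h) via R1 from conn(d,i), conn(i,h)
round 2: derive conn(e,i) via R1 from conn(e,j), conn(j,i)
round 2: derive conn(h,i) via R1 from conn(h,d), conn(d,i)
round 2: derive conn(i,d) via R1 from conn(i,h), conn(h,d)
round 2: derive conn(i,j) via R1 from conn(i,e), conn(e,j)
round 2: derive conn(j,e) via R1 from conn(j,i), conn(i,e)
round 2: derive conn(j,h) via R1 from conn(j,i), conn(i,h)
round 2: derive reach(a,d) via R2 from conn(a,d)
round 2: derive reach(d,i) via R2 from conn(d,i)
round 2: derive reach(e,j) via R2 from conn(e,j)
round 2: derive reach(h,d) via R2 from conn(h,d)
round 2: derive reach(i,e) via R2 from conn(i,e)
round 2: derive reach(i,h) via R2 from conn(i,h)
round 2: derive reach(j,i) via R2 from conn(j,i)
round 2: derive reach(j,j) via R2 from conn(j,j)
round 2: derive reach(a,i) via R4 from conn(a,d), knows(d,i)
round 2: derive reach(d,e) via R4 from conn(d,i), knows(i,e)
round 2: derive reach(d,h) via R4 from conn(d,i), knows(i,h)
round 2: derive reach(e,i) via R4 from conn(e,j), knows(j,i)
round 2: derive reach(h,i) via R4 from conn(h,d), knows(d,i)
round 2: derive reach(i,d) via R4 from conn(i,h), knows(h,d)
round 2: derive reach(i,j) via R4 from conn(i,e), knows(e,j)
round 2: derive reach(j,e) via R4 from conn(j,i), knows(i,e)
round 2: derive reach(j,h) via R4 from conn(j,i), knows(i,h)
round 3: derive conn(a,e) via R1 from conn(a,d), conn(d,e)
round 3: derive conn(a,h) via R1 from conn(a,d), conn(d,h)
round 3: derive conn(a,j) via R1 from conn(a,i), conn(i,j)
round 3: derive conn(d,d) via R1 from conn(d,h), conn(h,d)
round 3: derive conn(d,j) via R1 from conn(d,e), conn(e,j)
round 3: derive conn(e,d) via R1 from conn(e,i), conn(i,d)
round 3: derive conn(e,e) via R1 from conn(e,i), conn(i,e)
round 3: derive conn(e,h) via R1 from conn(e,i), conn(i,h)
round 3: derive conn(h,e) via R1 from conn(h,d), conn(d,e)
round 3: derive conn(h,h) via R1 from conn(h,d), conn(d,h)
round 3: derive conn(h,j) via R1 from conn(h,i), conn(i,j)
round 3: derive conn(i,i) via R1 from conn(i,d), conn(d,i)
round 3: derive conn(j,d) via R1 from conn(j,h), conn(h,d)
round 3: derive reach(a,e) via R3 from reach(a,d), reach(d,e)
round 3: derive reach(a,h) via R3 from reach(a,d), reach(d,h)
round 3: derive reach(a,j) via R3 from reach(a,i), reach(i,j)
round 3: derive reach(d,d) via R3 from reach(d,h), reach(h,d)
round 3: derive reach(d,j) via R3 from reach(d,e), reach(e,j)
round 3: derive reach(e,d) via R3 from reach(e,i), reach(i,d)
round 3: derive reach(e,e) via R3 from reach(e,i), reach(i,e)
round 3: derive reach(e,h) via R3 from reach(e,i), reach(i,h)
round 3: derive reach(h,e) via R3 from reach(h,d), reach(d,e)
round 3: derive reach(h,h) via R3 from reach(h,d), reach(d,h)
round 3: derive reach(h,j) via R3 from reach(h,i), reach(i,j)
round 3: derive reach(i,i) via R3 from reach(i,d), reach(d,i)
round 3: derive reach(j,d) via R3 from reach(j,h), reach(h,d)

reach(h,h)  [via R3]
  reach(h,d)  [via R2]
    conn(h,d)  [via R0]
      knows(h,d)  [fact]
  reach(d,h)  [via R4]
    conn(d,i)  [via R0]
      knows(d,i)  [fact]
    knows(i,h)  [fact]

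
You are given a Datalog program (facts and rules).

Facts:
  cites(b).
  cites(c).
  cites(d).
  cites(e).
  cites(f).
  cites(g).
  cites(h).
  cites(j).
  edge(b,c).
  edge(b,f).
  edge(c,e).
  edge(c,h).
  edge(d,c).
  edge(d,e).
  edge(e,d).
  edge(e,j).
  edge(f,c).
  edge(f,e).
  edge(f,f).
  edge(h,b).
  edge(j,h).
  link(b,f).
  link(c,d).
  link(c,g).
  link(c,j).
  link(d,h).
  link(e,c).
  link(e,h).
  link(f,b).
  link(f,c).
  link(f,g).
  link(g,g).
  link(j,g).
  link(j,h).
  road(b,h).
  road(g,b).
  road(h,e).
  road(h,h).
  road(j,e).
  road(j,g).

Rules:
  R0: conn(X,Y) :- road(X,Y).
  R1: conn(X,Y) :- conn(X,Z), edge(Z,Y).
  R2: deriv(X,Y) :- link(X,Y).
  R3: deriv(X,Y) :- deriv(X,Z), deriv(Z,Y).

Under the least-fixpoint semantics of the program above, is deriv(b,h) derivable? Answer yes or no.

yes

round 1: derive deriv(b,f) via R2 from link(b,f)
round 1: derive deriv(c,d) via R2 from link(c,d)
round 1: derive deriv(c,g) via R2 from link(c,g)
round 1: derive deriv(c,j) via R2 from link(c,j)
round 1: derive deriv(d,h) via R2 from link(d,h)
round 1: derive deriv(e,c) via R2 from link(e,c)
round 1: derive deriv(e,h) via R2 from link(e,h)
round 1: derive deriv(f,b) via R2 from link(f,b)
round 1: derive deriv(f,c) via R2 from link(f,c)
round 1: derive deriv(f,g) via R2 from link(f,g)
round 1: derive deriv(g,g) via R2 from link(g,g)
round 1: derive deriv(j,g) via R2 from link(j,g)
round 1: derive deriv(j,h) via R2 from link(j,h)
round 2: derive deriv(b,b) via R3 from deriv(b,f), deriv(f,b)
round 2: derive deriv(b,c) via R3 from deriv(b,f), deriv(f,c)
round 2: derive deriv(b,g) via R3 from deriv(b,f), deriv(f,g)
round 2: derive deriv(c,h) via R3 from deriv(c,d), deriv(d,h)
round 2: derive deriv(e,d) via R3 from deriv(e,c), deriv(c,d)
round 2: derive deriv(e,g) via R3 from deriv(e,c), deriv(c,g)
round 2: derive deriv(e,j) via R3 from deriv(e,c), deriv(c,j)
round 2: derive deriv(f,d) via R3 from deriv(f,c), deriv(c,d)
round 2: derive deriv(f,f) via R3 from deriv(f,b), deriv(b,f)
round 2: derive deriv(f,j) via R3 from deriv(f,c), deriv(c,j)
round 3: derive deriv(b,d) via R3 from deriv(b,c), deriv(c,d)
round 3: derive deriv(b,h) via R3 from deriv(b,c), deriv(c,h)
round 3: derive deriv(b,j) via R3 from deriv(b,c), deriv(c,j)
round 3: derive deriv(f,h) via R3 from deriv(f,c), deriv(c,h)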